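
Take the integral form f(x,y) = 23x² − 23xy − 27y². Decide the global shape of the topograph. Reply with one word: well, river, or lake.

D = b²−4ac = (-23)² − 4·23·(-27) = 3013
D > 0 non-square ⇒ indefinite ⇒ periodic river

river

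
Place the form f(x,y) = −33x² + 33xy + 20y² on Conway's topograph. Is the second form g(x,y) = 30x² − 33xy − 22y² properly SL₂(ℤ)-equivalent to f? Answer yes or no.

D₁ = 3729, D₂ = 3729
river cycle of f (length 30): (20, 47, -19), (-19, 29, 38), (38, 47, -10), (-10, 53, 23), (23, 39, -24), (-24, 57, 5), (5, 53, -46), (-46, 39, 12), (12, 57, -10), (-10, 43, 47), … (20 more)
river cycle of g (length 26): (-22, 33, 30), (30, 27, -25), (-25, 23, 32), (32, 41, -16), (-16, 55, 11), (11, 55, -16), (-16, 41, 32), (32, 23, -25), (-25, 27, 30), (30, 33, -22), … (16 more)
cycles differ ⇒ inequivalent

no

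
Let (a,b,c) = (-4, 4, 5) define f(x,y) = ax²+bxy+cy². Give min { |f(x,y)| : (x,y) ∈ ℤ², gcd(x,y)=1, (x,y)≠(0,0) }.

river: ρ → (5,6,-3)
river: ρ → (-3,6,5)
river: ρ → (5,4,-4)
river: ρ → (-4,4,5)
closes: descent 0, river 4
min |a| on river = 3

3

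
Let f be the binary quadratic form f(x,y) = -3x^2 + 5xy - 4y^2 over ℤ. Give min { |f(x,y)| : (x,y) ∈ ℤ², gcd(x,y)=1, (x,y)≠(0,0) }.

translate: b→1 (≡-5 mod 6), so (3,-5,4)→(3,1,2)
flip: (3,1,2)→(2,-1,3)
reduced (well bottom): (2,-1,3) with a≤c, −a<b≤a
well minimum |f| = |-2| = 2 (negative-definite)

2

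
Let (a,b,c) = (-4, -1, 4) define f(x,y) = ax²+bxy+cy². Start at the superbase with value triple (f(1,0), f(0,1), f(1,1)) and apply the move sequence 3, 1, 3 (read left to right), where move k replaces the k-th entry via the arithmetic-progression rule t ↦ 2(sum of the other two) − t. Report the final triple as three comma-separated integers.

start (-4,4,-1) = (f(1,0),f(0,1),f(1,1))
replace slot 3: 2·((-4)+4) − (-1) = 1 → (-4,4,1)
replace slot 1: 2·(4+1) − (-4) = 14 → (14,4,1)
replace slot 3: 2·(14+4) − 1 = 35 → (14,4,35)

14,4,35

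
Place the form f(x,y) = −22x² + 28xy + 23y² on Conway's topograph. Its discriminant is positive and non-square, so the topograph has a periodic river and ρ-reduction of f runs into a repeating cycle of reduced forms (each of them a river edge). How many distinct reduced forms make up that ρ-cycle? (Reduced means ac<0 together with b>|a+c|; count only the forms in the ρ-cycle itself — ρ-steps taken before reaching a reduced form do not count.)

D = 2808, ⌊√D⌋ = 52
river: ρ → (23,18,-27)
river: ρ → (-27,36,14)
river: ρ → (14,48,-9)
river: ρ → (-9,42,29)
river: ρ → (29,16,-22)
river: ρ → (-22,28,23)
ρ-cycle length = 6 (tail of 0 descent steps not counted)

6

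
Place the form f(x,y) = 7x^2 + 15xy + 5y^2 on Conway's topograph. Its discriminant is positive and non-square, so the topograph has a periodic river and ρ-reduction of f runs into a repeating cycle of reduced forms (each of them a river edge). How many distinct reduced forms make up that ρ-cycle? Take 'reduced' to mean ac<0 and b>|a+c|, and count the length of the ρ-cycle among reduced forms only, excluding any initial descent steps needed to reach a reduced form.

D = 85, ⌊√D⌋ = 9
descent: ρ → (5,5,-3)  [lands on river]
river: ρ → (-3,7,3)
river: ρ → (3,5,-5)
river: ρ → (-5,5,3)
river: ρ → (3,7,-3)
river: ρ → (-3,5,5)
ρ-cycle length = 6 (tail of 1 descent step not counted)

6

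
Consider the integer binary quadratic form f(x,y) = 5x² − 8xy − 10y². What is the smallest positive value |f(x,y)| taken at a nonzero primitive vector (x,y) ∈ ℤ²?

descent: ρ → (-10,8,5)  [lands on river]
river: ρ → (5,12,-6)
river: ρ → (-6,12,5)
river: ρ → (5,8,-10)
river: ρ → (-10,12,3)
river: ρ → (3,12,-10)
closes: descent 1, river 6
min |a| on river = 3

3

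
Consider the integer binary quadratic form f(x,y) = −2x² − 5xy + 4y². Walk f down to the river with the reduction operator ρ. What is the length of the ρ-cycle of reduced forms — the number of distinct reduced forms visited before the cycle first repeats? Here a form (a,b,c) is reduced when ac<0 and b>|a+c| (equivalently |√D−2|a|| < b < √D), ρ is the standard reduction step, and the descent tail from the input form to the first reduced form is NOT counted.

D = 57, ⌊√D⌋ = 7
descent: ρ → (4,5,-2)  [lands on river]
river: ρ → (-2,7,1)
river: ρ → (1,7,-2)
river: ρ → (-2,5,4)
river: ρ → (4,3,-3)
river: ρ → (-3,3,4)
ρ-cycle length = 6 (tail of 1 descent step not counted)

6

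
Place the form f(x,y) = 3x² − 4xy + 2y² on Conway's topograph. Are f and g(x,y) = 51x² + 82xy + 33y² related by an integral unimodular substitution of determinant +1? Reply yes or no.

D₁ = -8, D₂ = -8
f: translate: b→2 (≡-4 mod 6), so (3,-4,2)→(3,2,1)
f: flip: (3,2,1)→(1,-2,3)
f: translate: b→0 (≡-2 mod 2), so (1,-2,3)→(1,0,2)
f: reduced (well bottom): (1,0,2) with a≤c, −a<b≤a
g: translate: b→-20 (≡82 mod 102), so (51,82,33)→(51,-20,2)
g: flip: (51,-20,2)→(2,20,51)
g: translate: b→0 (≡20 mod 4), so (2,20,51)→(2,0,1)
g: flip: (2,0,1)→(1,0,2)
g: reduced (well bottom): (1,0,2) with a≤c, −a<b≤a
reduced forms (1, 0, 2) vs (1, 0, 2) ⇒ equivalent

yes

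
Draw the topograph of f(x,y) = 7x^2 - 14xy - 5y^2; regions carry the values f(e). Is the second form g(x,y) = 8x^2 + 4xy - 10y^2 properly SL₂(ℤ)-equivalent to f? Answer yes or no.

D₁ = 336, D₂ = 336
river cycle of f (length 4): (-5, 14, 7), (7, 14, -5), (-5, 16, 4), (4, 16, -5)
river cycle of g (length 6): (-10, 16, 2), (2, 16, -10), (-10, 4, 8), (8, 12, -6), (-6, 12, 8), (8, 4, -10)
cycles differ ⇒ inequivalent

no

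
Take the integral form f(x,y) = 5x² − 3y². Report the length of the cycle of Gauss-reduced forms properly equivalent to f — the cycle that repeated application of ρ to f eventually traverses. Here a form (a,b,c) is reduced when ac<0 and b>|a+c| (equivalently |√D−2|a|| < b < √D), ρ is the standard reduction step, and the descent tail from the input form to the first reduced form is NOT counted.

D = 60, ⌊√D⌋ = 7
descent: ρ → (-3,6,2)  [lands on river]
river: ρ → (2,6,-3)
ρ-cycle length = 2 (tail of 1 descent step not counted)

2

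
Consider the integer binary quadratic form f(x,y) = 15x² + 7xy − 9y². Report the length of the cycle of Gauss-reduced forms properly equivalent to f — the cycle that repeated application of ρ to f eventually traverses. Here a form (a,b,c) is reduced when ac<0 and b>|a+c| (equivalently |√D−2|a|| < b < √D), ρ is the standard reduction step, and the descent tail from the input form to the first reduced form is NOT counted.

D = 589, ⌊√D⌋ = 24
river: ρ → (-9,11,13)
river: ρ → (13,15,-7)
river: ρ → (-7,13,15)
river: ρ → (15,17,-5)
river: ρ → (-5,23,3)
river: ρ → (3,19,-19)
river: ρ → (-19,19,3)
river: ρ → (3,23,-5)
river: ρ → (-5,17,15)
river: ρ → (15,13,-7)
river: ρ → (-7,15,13)
river: ρ → (13,11,-9)
river: ρ → (-9,7,15)
river: ρ → (15,23,-1)
river: ρ → (-1,23,15)
river: ρ → (15,7,-9)
ρ-cycle length = 16 (tail of 0 descent steps not counted)

16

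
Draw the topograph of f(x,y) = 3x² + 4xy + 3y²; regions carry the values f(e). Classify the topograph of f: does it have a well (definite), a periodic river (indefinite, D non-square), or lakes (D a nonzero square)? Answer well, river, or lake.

D = b²−4ac = 4² − 4·3·3 = -20
D < 0 ⇒ definite ⇒ every region one sign ⇒ single well

well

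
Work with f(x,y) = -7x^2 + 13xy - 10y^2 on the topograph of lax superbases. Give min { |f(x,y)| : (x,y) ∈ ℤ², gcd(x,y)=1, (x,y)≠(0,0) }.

translate: b→1 (≡-13 mod 14), so (7,-13,10)→(7,1,4)
flip: (7,1,4)→(4,-1,7)
reduced (well bottom): (4,-1,7) with a≤c, −a<b≤a
well minimum |f| = |-4| = 4 (negative-definite)

4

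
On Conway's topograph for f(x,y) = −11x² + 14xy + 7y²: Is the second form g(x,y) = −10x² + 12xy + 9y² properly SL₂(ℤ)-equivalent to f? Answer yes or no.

D₁ = 504, D₂ = 504
river cycle of f (length 10): (7, 14, -11), (-11, 8, 10), (10, 12, -9), (-9, 6, 13), (13, 20, -2), (-2, 20, 13), (13, 6, -9), (-9, 12, 10), (10, 8, -11), (-11, 14, 7)
river cycle of g (length 10): (9, 6, -13), (-13, 20, 2), (2, 20, -13), (-13, 6, 9), (9, 12, -10), (-10, 8, 11), (11, 14, -7), (-7, 14, 11), (11, 8, -10), (-10, 12, 9)
cycles differ ⇒ inequivalent

no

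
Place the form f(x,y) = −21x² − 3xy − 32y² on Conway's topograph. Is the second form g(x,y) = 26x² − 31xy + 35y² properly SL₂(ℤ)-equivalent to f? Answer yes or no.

D₁ = -2679, D₂ = -2679
f is negative-definite; reduce −f:
−f: reduced (well bottom): (21,3,32) with a≤c, −a<b≤a
flip sign back: reduced form of f is (-21,-3,-32)
g: translate: b→21 (≡-31 mod 52), so (26,-31,35)→(26,21,30)
g: reduced (well bottom): (26,21,30) with a≤c, −a<b≤a
reduced forms (-21, -3, -32) vs (26, 21, 30) ⇒ inequivalent

no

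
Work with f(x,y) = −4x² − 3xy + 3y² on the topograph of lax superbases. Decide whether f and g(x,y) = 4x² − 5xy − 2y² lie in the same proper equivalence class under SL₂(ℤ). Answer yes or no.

D₁ = 57, D₂ = 57
river cycle of f (length 6): (3, 3, -4), (-4, 5, 2), (2, 7, -1), (-1, 7, 2), (2, 5, -4), (-4, 3, 3)
river cycle of g (length 6): (-2, 5, 4), (4, 3, -3), (-3, 3, 4), (4, 5, -2), (-2, 7, 1), (1, 7, -2)
cycles differ ⇒ inequivalent

no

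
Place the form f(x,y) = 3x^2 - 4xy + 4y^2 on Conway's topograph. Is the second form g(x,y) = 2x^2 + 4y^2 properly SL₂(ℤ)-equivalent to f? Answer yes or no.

D₁ = -32, D₂ = -32
f: translate: b→2 (≡-4 mod 6), so (3,-4,4)→(3,2,3)
f: reduced (well bottom): (3,2,3) with a≤c, −a<b≤a
g: reduced (well bottom): (2,0,4) with a≤c, −a<b≤a
reduced forms (3, 2, 3) vs (2, 0, 4) ⇒ inequivalent

no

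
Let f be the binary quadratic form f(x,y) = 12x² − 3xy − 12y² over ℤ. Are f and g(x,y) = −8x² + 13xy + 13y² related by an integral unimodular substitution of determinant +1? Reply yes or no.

D₁ = 585, D₂ = 585
river cycle of f (length 6): (-12, 3, 12), (12, 21, -3), (-3, 21, 12), (12, 3, -12), (-12, 21, 3), (3, 21, -12)
river cycle of g (length 10): (13, 13, -8), (-8, 19, 7), (7, 23, -2), (-2, 21, 18), (18, 15, -5), (-5, 15, 18), (18, 21, -2), (-2, 23, 7), (7, 19, -8), (-8, 13, 13)
cycles differ ⇒ inequivalent

no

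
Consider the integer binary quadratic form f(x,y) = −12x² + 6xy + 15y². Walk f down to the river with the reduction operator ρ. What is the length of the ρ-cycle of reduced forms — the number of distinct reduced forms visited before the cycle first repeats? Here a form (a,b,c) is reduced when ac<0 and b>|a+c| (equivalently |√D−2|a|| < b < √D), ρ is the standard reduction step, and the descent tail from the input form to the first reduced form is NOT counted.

D = 756, ⌊√D⌋ = 27
river: ρ → (15,24,-3)
river: ρ → (-3,24,15)
river: ρ → (15,6,-12)
river: ρ → (-12,18,9)
river: ρ → (9,18,-12)
river: ρ → (-12,6,15)
ρ-cycle length = 6 (tail of 0 descent steps not counted)

6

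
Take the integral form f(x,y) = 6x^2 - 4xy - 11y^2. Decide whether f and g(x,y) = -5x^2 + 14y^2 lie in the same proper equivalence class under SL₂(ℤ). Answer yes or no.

D₁ = 280, D₂ = 280
river cycle of f (length 6): (6, 8, -9), (-9, 10, 5), (5, 10, -9), (-9, 8, 6), (6, 16, -1), (-1, 16, 6)
river cycle of g (length 6): (-5, 10, 9), (9, 8, -6), (-6, 16, 1), (1, 16, -6), (-6, 8, 9), (9, 10, -5)
cycles differ ⇒ inequivalent

no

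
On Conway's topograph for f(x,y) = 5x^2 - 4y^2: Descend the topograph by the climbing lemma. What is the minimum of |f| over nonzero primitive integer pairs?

descent: ρ → (-4,8,1)  [lands on river]
river: ρ → (1,8,-4)
closes: descent 1, river 2
min |a| on river = 1

1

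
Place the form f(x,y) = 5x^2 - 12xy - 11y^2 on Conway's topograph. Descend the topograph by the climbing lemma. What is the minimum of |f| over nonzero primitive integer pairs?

descent: ρ → (-11,12,5)  [lands on river]
river: ρ → (5,18,-2)
river: ρ → (-2,18,5)
river: ρ → (5,12,-11)
river: ρ → (-11,10,6)
river: ρ → (6,14,-7)
river: ρ → (-7,14,6)
river: ρ → (6,10,-11)
closes: descent 1, river 8
min |a| on river = 2

2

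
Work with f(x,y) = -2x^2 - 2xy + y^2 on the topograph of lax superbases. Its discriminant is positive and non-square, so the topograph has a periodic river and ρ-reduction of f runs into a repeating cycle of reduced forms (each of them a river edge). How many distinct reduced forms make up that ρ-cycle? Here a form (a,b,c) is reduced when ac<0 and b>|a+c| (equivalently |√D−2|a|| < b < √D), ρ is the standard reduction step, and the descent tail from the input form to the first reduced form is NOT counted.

D = 12, ⌊√D⌋ = 3
descent: ρ → (1,2,-2)  [lands on river]
river: ρ → (-2,2,1)
ρ-cycle length = 2 (tail of 1 descent step not counted)

2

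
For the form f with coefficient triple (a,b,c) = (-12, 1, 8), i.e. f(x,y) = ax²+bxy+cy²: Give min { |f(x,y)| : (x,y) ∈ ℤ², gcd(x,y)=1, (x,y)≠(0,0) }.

descent: ρ → (8,15,-5)  [lands on river]
river: ρ → (-5,15,8)
river: ρ → (8,17,-3)
river: ρ → (-3,19,2)
river: ρ → (2,17,-12)
river: ρ → (-12,7,7)
river: ρ → (7,7,-12)
river: ρ → (-12,17,2)
river: ρ → (2,19,-3)
river: ρ → (-3,17,8)
closes: descent 1, river 10
min |a| on river = 2

2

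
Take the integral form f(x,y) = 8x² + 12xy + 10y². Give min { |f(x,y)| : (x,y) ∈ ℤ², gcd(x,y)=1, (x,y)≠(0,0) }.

translate: b→-4 (≡12 mod 16), so (8,12,10)→(8,-4,6)
flip: (8,-4,6)→(6,4,8)
reduced (well bottom): (6,4,8) with a≤c, −a<b≤a
well minimum = a = 6

6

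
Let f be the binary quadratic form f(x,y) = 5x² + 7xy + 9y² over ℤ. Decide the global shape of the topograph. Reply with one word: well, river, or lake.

D = b²−4ac = 7² − 4·5·9 = -131
D < 0 ⇒ definite ⇒ every region one sign ⇒ single well

well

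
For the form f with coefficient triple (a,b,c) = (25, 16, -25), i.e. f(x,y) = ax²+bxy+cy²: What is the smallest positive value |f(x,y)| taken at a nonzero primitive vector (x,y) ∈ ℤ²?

river: ρ → (-25,34,16)
river: ρ → (16,30,-29)
river: ρ → (-29,28,17)
river: ρ → (17,40,-17)
river: ρ → (-17,28,29)
river: ρ → (29,30,-16)
river: ρ → (-16,34,25)
river: ρ → (25,16,-25)
closes: descent 0, river 8
min |a| on river = 16

16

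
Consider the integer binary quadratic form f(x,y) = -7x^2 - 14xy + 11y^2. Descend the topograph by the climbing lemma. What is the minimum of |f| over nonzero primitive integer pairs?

descent: ρ → (11,14,-7)  [lands on river]
river: ρ → (-7,14,11)
river: ρ → (11,8,-10)
river: ρ → (-10,12,9)
river: ρ → (9,6,-13)
river: ρ → (-13,20,2)
river: ρ → (2,20,-13)
river: ρ → (-13,6,9)
river: ρ → (9,12,-10)
river: ρ → (-10,8,11)
closes: descent 1, river 10
min |a| on river = 2

2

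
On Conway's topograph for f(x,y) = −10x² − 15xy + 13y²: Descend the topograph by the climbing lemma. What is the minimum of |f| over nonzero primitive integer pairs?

descent: ρ → (13,15,-10)  [lands on river]
river: ρ → (-10,25,3)
river: ρ → (3,23,-18)
river: ρ → (-18,13,8)
river: ρ → (8,19,-12)
river: ρ → (-12,5,15)
river: ρ → (15,25,-2)
river: ρ → (-2,27,2)
river: ρ → (2,25,-15)
river: ρ → (-15,5,12)
river: ρ → (12,19,-8)
river: ρ → (-8,13,18)
river: ρ → (18,23,-3)
river: ρ → (-3,25,10)
river: ρ → (10,15,-13)
river: ρ → (-13,11,12)
river: ρ → (12,13,-12)
river: ρ → (-12,11,13)
closes: descent 1, river 18
min |a| on river = 2

2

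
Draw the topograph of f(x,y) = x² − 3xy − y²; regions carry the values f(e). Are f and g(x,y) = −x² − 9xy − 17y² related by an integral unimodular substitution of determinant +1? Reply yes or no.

D₁ = 13, D₂ = 13
river cycle of f (length 2): (-1, 3, 1), (1, 3, -1)
river cycle of g (length 2): (-1, 3, 1), (1, 3, -1)
cycles coincide ⇒ equivalent

yes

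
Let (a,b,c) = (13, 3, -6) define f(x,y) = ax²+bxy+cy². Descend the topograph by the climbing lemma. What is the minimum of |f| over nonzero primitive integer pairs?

descent: ρ → (-6,9,10)  [lands on river]
river: ρ → (10,11,-5)
river: ρ → (-5,9,12)
river: ρ → (12,15,-2)
river: ρ → (-2,17,4)
river: ρ → (4,15,-6)
closes: descent 1, river 6
min |a| on river = 2

2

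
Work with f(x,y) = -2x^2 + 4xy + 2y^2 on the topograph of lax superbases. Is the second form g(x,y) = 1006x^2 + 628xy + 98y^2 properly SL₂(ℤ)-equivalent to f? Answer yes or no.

D₁ = 32, D₂ = 32
river cycle of f (length 2): (2, 4, -2), (-2, 4, 2)
river cycle of g (length 2): (-2, 4, 2), (2, 4, -2)
cycles coincide ⇒ equivalent

yes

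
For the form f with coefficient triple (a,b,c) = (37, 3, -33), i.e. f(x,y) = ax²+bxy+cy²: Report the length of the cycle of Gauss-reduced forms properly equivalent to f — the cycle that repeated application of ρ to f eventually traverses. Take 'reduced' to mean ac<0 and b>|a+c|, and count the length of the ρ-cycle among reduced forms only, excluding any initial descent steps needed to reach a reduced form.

D = 4893, ⌊√D⌋ = 69
descent: ρ → (-33,63,7)  [lands on river]
river: ρ → (7,63,-33)
river: ρ → (-33,69,1)
river: ρ → (1,69,-33)
ρ-cycle length = 4 (tail of 1 descent step not counted)

4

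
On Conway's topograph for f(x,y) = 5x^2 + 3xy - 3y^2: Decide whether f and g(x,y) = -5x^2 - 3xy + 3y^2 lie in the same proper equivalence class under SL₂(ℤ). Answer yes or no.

D₁ = 69, D₂ = 69
river cycle of f (length 4): (-3, 3, 5), (5, 7, -1), (-1, 7, 5), (5, 3, -3)
river cycle of g (length 4): (3, 3, -5), (-5, 7, 1), (1, 7, -5), (-5, 3, 3)
cycles differ ⇒ inequivalent

no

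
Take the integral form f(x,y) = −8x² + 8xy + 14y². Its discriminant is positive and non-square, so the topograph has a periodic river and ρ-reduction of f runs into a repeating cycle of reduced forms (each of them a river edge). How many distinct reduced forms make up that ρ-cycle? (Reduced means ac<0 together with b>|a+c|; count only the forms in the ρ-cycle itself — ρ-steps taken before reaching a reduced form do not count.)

D = 512, ⌊√D⌋ = 22
river: ρ → (14,20,-2)
river: ρ → (-2,20,14)
river: ρ → (14,8,-8)
river: ρ → (-8,8,14)
ρ-cycle length = 4 (tail of 0 descent steps not counted)

4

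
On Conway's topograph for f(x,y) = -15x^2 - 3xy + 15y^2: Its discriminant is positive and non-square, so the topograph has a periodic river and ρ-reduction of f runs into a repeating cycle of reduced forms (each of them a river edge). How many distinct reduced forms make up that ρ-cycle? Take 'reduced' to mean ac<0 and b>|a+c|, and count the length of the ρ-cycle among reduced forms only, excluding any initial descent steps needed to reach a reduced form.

D = 909, ⌊√D⌋ = 30
descent: ρ → (15,3,-15)  [lands on river]
river: ρ → (-15,27,3)
river: ρ → (3,27,-15)
river: ρ → (-15,3,15)
river: ρ → (15,27,-3)
river: ρ → (-3,27,15)
ρ-cycle length = 6 (tail of 1 descent step not counted)

6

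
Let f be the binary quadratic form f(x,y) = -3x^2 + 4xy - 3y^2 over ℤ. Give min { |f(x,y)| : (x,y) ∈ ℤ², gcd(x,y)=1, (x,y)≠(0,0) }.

translate: b→2 (≡-4 mod 6), so (3,-4,3)→(3,2,2)
flip: (3,2,2)→(2,-2,3)
translate: b→2 (≡-2 mod 4), so (2,-2,3)→(2,2,3)
reduced (well bottom): (2,2,3) with a≤c, −a<b≤a
well minimum |f| = |-2| = 2 (negative-definite)

2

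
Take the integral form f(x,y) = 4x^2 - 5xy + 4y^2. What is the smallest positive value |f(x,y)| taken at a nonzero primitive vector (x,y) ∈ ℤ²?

translate: b→3 (≡-5 mod 8), so (4,-5,4)→(4,3,3)
flip: (4,3,3)→(3,-3,4)
translate: b→3 (≡-3 mod 6), so (3,-3,4)→(3,3,4)
reduced (well bottom): (3,3,4) with a≤c, −a<b≤a
well minimum = a = 3

3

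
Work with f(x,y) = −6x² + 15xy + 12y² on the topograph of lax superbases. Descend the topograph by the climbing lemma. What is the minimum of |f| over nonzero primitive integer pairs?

river: ρ → (12,9,-9)
river: ρ → (-9,9,12)
river: ρ → (12,15,-6)
river: ρ → (-6,21,3)
river: ρ → (3,21,-6)
river: ρ → (-6,15,12)
closes: descent 0, river 6
min |a| on river = 3

3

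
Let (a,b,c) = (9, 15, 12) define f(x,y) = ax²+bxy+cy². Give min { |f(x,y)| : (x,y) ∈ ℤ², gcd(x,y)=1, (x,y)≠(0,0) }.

translate: b→-3 (≡15 mod 18), so (9,15,12)→(9,-3,6)
flip: (9,-3,6)→(6,3,9)
reduced (well bottom): (6,3,9) with a≤c, −a<b≤a
well minimum = a = 6

6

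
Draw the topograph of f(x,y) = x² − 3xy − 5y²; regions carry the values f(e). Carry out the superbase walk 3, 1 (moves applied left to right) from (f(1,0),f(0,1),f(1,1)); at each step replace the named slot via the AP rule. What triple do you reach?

start (1,-5,-7) = (f(1,0),f(0,1),f(1,1))
replace slot 3: 2·(1+(-5)) − (-7) = -1 → (1,-5,-1)
replace slot 1: 2·((-5)+(-1)) − 1 = -13 → (-13,-5,-1)

-13,-5,-1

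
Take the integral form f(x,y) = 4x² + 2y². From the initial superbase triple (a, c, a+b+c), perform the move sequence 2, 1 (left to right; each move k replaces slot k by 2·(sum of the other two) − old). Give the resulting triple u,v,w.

start (4,2,6) = (f(1,0),f(0,1),f(1,1))
replace slot 2: 2·(4+6) − 2 = 18 → (4,18,6)
replace slot 1: 2·(18+6) − 4 = 44 → (44,18,6)

44,18,6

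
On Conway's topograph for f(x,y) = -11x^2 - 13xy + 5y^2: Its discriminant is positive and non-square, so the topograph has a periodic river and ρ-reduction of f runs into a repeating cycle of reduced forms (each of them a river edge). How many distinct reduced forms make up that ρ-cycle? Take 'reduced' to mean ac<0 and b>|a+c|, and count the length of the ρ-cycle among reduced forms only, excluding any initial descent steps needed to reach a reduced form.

D = 389, ⌊√D⌋ = 19
descent: ρ → (5,13,-11)  [lands on river]
river: ρ → (-11,9,7)
river: ρ → (7,19,-1)
river: ρ → (-1,19,7)
river: ρ → (7,9,-11)
river: ρ → (-11,13,5)
river: ρ → (5,17,-5)
river: ρ → (-5,13,11)
river: ρ → (11,9,-7)
river: ρ → (-7,19,1)
river: ρ → (1,19,-7)
river: ρ → (-7,9,11)
river: ρ → (11,13,-5)
river: ρ → (-5,17,5)
ρ-cycle length = 14 (tail of 1 descent step not counted)

14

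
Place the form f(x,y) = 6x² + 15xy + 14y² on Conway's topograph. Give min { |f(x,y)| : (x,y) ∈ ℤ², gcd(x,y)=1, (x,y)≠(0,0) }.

translate: b→3 (≡15 mod 12), so (6,15,14)→(6,3,5)
flip: (6,3,5)→(5,-3,6)
reduced (well bottom): (5,-3,6) with a≤c, −a<b≤a
well minimum = a = 5

5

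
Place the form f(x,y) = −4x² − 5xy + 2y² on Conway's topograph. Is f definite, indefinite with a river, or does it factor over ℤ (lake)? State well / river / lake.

D = b²−4ac = (-5)² − 4·(-4)·2 = 57
D > 0 non-square ⇒ indefinite ⇒ periodic river

river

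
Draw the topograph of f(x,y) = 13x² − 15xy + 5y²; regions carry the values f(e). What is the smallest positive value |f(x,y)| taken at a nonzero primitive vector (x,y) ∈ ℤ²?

translate: b→11 (≡-15 mod 26), so (13,-15,5)→(13,11,3)
flip: (13,11,3)→(3,-11,13)
translate: b→1 (≡-11 mod 6), so (3,-11,13)→(3,1,3)
reduced (well bottom): (3,1,3) with a≤c, −a<b≤a
well minimum = a = 3

3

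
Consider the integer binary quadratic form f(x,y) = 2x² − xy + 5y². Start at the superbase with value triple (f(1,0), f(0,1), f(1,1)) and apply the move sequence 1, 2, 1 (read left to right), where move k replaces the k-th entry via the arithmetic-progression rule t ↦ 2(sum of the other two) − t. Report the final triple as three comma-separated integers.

start (2,5,6) = (f(1,0),f(0,1),f(1,1))
replace slot 1: 2·(5+6) − 2 = 20 → (20,5,6)
replace slot 2: 2·(20+6) − 5 = 47 → (20,47,6)
replace slot 1: 2·(47+6) − 20 = 86 → (86,47,6)

86,47,6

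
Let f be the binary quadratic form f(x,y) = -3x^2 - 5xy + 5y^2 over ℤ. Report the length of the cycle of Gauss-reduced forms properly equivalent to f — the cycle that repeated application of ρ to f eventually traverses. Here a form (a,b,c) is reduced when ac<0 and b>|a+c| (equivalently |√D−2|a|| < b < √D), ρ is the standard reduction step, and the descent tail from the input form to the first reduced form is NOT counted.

D = 85, ⌊√D⌋ = 9
descent: ρ → (5,5,-3)  [lands on river]
river: ρ → (-3,7,3)
river: ρ → (3,5,-5)
river: ρ → (-5,5,3)
river: ρ → (3,7,-3)
river: ρ → (-3,5,5)
ρ-cycle length = 6 (tail of 1 descent step not counted)

6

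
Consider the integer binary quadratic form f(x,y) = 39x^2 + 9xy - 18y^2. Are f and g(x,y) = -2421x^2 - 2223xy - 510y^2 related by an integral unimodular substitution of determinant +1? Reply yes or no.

D₁ = 2889, D₂ = 2889
river cycle of f (length 6): (-18, 27, 30), (30, 33, -15), (-15, 27, 36), (36, 45, -6), (-6, 51, 12), (12, 45, -18)
river cycle of g (length 6): (-15, 27, 36), (36, 45, -6), (-6, 51, 12), (12, 45, -18), (-18, 27, 30), (30, 33, -15)
cycles coincide ⇒ equivalent

yes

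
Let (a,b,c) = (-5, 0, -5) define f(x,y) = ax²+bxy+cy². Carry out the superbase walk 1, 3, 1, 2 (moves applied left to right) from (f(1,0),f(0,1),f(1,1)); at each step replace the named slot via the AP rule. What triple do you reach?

start (-5,-5,-10) = (f(1,0),f(0,1),f(1,1))
replace slot 1: 2·((-5)+(-10)) − (-5) = -25 → (-25,-5,-10)
replace slot 3: 2·((-25)+(-5)) − (-10) = -50 → (-25,-5,-50)
replace slot 1: 2·((-5)+(-50)) − (-25) = -85 → (-85,-5,-50)
replace slot 2: 2·((-85)+(-50)) − (-5) = -265 → (-85,-265,-50)

-85,-265,-50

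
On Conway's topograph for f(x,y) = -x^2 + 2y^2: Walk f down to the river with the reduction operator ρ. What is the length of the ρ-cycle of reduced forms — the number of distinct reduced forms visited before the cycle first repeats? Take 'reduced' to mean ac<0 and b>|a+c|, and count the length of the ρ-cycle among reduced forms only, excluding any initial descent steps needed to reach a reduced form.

D = 8, ⌊√D⌋ = 2
descent: ρ → (2,0,-1)
descent: ρ → (-1,2,1)  [lands on river]
river: ρ → (1,2,-1)
ρ-cycle length = 2 (tail of 2 descent steps not counted)

2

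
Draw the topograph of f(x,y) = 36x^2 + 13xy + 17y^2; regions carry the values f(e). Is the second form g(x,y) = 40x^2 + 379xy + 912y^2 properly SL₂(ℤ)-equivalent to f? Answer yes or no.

D₁ = -2279, D₂ = -2279
f: flip: (36,13,17)→(17,-13,36)
f: reduced (well bottom): (17,-13,36) with a≤c, −a<b≤a
g: translate: b→-21 (≡379 mod 80), so (40,379,912)→(40,-21,17)
g: flip: (40,-21,17)→(17,21,40)
g: translate: b→-13 (≡21 mod 34), so (17,21,40)→(17,-13,36)
g: reduced (well bottom): (17,-13,36) with a≤c, −a<b≤a
reduced forms (17, -13, 36) vs (17, -13, 36) ⇒ equivalent

yes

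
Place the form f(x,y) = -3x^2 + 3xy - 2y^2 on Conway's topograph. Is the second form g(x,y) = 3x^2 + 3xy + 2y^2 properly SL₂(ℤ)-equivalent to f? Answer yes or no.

D₁ = -15, D₂ = -15
f is negative-definite; reduce −f:
−f: translate: b→3 (≡-3 mod 6), so (3,-3,2)→(3,3,2)
−f: flip: (3,3,2)→(2,-3,3)
−f: translate: b→1 (≡-3 mod 4), so (2,-3,3)→(2,1,2)
−f: reduced (well bottom): (2,1,2) with a≤c, −a<b≤a
flip sign back: reduced form of f is (-2,-1,-2)
g: flip: (3,3,2)→(2,-3,3)
g: translate: b→1 (≡-3 mod 4), so (2,-3,3)→(2,1,2)
g: reduced (well bottom): (2,1,2) with a≤c, −a<b≤a
reduced forms (-2, -1, -2) vs (2, 1, 2) ⇒ inequivalent

no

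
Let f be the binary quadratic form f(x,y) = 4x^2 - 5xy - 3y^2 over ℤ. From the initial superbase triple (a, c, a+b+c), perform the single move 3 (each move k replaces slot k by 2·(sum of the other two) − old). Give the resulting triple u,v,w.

start (4,-3,-4) = (f(1,0),f(0,1),f(1,1))
replace slot 3: 2·(4+(-3)) − (-4) = 6 → (4,-3,6)

4,-3,6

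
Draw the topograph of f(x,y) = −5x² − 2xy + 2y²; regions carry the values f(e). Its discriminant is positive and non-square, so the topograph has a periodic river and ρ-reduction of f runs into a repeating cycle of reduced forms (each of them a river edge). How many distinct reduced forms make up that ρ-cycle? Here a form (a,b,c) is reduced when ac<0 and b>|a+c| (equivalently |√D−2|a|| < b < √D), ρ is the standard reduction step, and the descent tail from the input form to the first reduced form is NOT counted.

D = 44, ⌊√D⌋ = 6
descent: ρ → (2,6,-1)  [lands on river]
river: ρ → (-1,6,2)
ρ-cycle length = 2 (tail of 1 descent step not counted)

2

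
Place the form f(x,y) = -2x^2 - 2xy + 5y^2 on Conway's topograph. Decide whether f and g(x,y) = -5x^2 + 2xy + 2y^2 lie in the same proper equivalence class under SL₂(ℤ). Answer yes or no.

D₁ = 44, D₂ = 44
river cycle of f (length 2): (-2, 6, 1), (1, 6, -2)
river cycle of g (length 2): (2, 6, -1), (-1, 6, 2)
cycles differ ⇒ inequivalent

no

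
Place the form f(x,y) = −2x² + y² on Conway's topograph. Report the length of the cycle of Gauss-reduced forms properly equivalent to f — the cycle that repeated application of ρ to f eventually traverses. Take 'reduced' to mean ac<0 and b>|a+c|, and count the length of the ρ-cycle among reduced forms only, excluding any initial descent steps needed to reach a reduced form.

D = 8, ⌊√D⌋ = 2
descent: ρ → (1,2,-1)  [lands on river]
river: ρ → (-1,2,1)
ρ-cycle length = 2 (tail of 1 descent step not counted)

2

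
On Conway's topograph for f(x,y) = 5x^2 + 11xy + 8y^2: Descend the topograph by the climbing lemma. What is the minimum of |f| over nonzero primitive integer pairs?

translate: b→1 (≡11 mod 10), so (5,11,8)→(5,1,2)
flip: (5,1,2)→(2,-1,5)
reduced (well bottom): (2,-1,5) with a≤c, −a<b≤a
well minimum = a = 2

2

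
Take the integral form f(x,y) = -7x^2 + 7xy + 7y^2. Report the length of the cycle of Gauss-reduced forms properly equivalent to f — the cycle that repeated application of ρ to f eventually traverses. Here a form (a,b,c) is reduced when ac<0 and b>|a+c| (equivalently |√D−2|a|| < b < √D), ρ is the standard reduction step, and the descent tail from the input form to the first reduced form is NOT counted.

D = 245, ⌊√D⌋ = 15
river: ρ → (7,7,-7)
river: ρ → (-7,7,7)
ρ-cycle length = 2 (tail of 0 descent steps not counted)

2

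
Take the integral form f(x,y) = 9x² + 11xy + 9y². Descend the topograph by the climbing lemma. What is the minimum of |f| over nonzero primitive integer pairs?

translate: b→-7 (≡11 mod 18), so (9,11,9)→(9,-7,7)
flip: (9,-7,7)→(7,7,9)
reduced (well bottom): (7,7,9) with a≤c, −a<b≤a
well minimum = a = 7

7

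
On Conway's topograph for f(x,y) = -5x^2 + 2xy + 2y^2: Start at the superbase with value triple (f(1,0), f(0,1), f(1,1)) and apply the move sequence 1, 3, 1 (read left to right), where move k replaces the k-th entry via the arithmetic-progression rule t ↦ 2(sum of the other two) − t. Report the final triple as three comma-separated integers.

start (-5,2,-1) = (f(1,0),f(0,1),f(1,1))
replace slot 1: 2·(2+(-1)) − (-5) = 7 → (7,2,-1)
replace slot 3: 2·(7+2) − (-1) = 19 → (7,2,19)
replace slot 1: 2·(2+19) − 7 = 35 → (35,2,19)

35,2,19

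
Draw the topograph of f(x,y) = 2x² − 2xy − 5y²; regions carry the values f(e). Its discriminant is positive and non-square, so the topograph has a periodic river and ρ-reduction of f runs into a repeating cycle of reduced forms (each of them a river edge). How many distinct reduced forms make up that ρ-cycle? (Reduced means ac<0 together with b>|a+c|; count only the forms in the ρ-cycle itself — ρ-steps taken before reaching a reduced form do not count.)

D = 44, ⌊√D⌋ = 6
descent: ρ → (-5,2,2)
descent: ρ → (2,6,-1)  [lands on river]
river: ρ → (-1,6,2)
ρ-cycle length = 2 (tail of 2 descent steps not counted)

2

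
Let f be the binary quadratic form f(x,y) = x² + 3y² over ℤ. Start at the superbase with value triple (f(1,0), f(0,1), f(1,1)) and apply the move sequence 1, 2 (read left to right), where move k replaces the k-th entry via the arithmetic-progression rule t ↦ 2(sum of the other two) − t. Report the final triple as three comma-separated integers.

start (1,3,4) = (f(1,0),f(0,1),f(1,1))
replace slot 1: 2·(3+4) − 1 = 13 → (13,3,4)
replace slot 2: 2·(13+4) − 3 = 31 → (13,31,4)

13,31,4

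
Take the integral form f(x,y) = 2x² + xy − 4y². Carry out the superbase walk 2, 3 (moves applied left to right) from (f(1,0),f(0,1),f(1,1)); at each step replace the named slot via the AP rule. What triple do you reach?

start (2,-4,-1) = (f(1,0),f(0,1),f(1,1))
replace slot 2: 2·(2+(-1)) − (-4) = 6 → (2,6,-1)
replace slot 3: 2·(2+6) − (-1) = 17 → (2,6,17)

2,6,17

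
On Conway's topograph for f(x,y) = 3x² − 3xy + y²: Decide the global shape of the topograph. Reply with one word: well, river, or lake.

D = b²−4ac = (-3)² − 4·3·1 = -3
D < 0 ⇒ definite ⇒ every region one sign ⇒ single well

well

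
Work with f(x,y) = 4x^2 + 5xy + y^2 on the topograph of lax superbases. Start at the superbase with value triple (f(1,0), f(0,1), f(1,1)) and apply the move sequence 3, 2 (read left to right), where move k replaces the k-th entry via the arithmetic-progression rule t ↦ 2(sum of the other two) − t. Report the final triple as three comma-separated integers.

start (4,1,10) = (f(1,0),f(0,1),f(1,1))
replace slot 3: 2·(4+1) − 10 = 0 → (4,1,0)
replace slot 2: 2·(4+0) − 1 = 7 → (4,7,0)

4,7,0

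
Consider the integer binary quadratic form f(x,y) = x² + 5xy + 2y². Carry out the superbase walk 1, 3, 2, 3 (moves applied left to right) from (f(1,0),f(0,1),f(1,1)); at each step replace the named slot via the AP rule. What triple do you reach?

start (1,2,8) = (f(1,0),f(0,1),f(1,1))
replace slot 1: 2·(2+8) − 1 = 19 → (19,2,8)
replace slot 3: 2·(19+2) − 8 = 34 → (19,2,34)
replace slot 2: 2·(19+34) − 2 = 104 → (19,104,34)
replace slot 3: 2·(19+104) − 34 = 212 → (19,104,212)

19,104,212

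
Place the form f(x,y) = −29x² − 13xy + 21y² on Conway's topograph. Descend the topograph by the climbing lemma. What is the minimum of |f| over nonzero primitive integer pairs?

descent: ρ → (21,13,-29)  [lands on river]
river: ρ → (-29,45,5)
river: ρ → (5,45,-29)
river: ρ → (-29,13,21)
river: ρ → (21,29,-21)
river: ρ → (-21,13,29)
river: ρ → (29,45,-5)
river: ρ → (-5,45,29)
river: ρ → (29,13,-21)
river: ρ → (-21,29,21)
closes: descent 1, river 10
min |a| on river = 5

5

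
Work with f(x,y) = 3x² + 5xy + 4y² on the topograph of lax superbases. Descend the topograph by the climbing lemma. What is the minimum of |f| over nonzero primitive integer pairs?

translate: b→-1 (≡5 mod 6), so (3,5,4)→(3,-1,2)
flip: (3,-1,2)→(2,1,3)
reduced (well bottom): (2,1,3) with a≤c, −a<b≤a
well minimum = a = 2

2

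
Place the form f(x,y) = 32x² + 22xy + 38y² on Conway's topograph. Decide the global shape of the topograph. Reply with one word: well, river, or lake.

D = b²−4ac = 22² − 4·32·38 = -4380
D < 0 ⇒ definite ⇒ every region one sign ⇒ single well

well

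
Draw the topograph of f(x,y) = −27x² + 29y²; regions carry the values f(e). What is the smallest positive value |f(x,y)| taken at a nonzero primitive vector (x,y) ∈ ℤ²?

descent: ρ → (29,0,-27)
descent: ρ → (-27,54,2)  [lands on river]
river: ρ → (2,54,-27)
closes: descent 2, river 2
min |a| on river = 2

2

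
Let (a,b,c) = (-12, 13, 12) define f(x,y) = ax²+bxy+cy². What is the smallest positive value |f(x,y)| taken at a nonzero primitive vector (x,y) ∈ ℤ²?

river: ρ → (12,11,-13)
river: ρ → (-13,15,10)
river: ρ → (10,25,-3)
river: ρ → (-3,23,18)
river: ρ → (18,13,-8)
river: ρ → (-8,19,12)
river: ρ → (12,5,-15)
river: ρ → (-15,25,2)
river: ρ → (2,27,-2)
river: ρ → (-2,25,15)
river: ρ → (15,5,-12)
river: ρ → (-12,19,8)
river: ρ → (8,13,-18)
river: ρ → (-18,23,3)
river: ρ → (3,25,-10)
river: ρ → (-10,15,13)
river: ρ → (13,11,-12)
river: ρ → (-12,13,12)
closes: descent 0, river 18
min |a| on river = 2

2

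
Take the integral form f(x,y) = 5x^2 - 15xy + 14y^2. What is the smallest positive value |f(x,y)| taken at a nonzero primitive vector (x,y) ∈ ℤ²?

translate: b→5 (≡-15 mod 10), so (5,-15,14)→(5,5,4)
flip: (5,5,4)→(4,-5,5)
translate: b→3 (≡-5 mod 8), so (4,-5,5)→(4,3,4)
reduced (well bottom): (4,3,4) with a≤c, −a<b≤a
well minimum = a = 4

4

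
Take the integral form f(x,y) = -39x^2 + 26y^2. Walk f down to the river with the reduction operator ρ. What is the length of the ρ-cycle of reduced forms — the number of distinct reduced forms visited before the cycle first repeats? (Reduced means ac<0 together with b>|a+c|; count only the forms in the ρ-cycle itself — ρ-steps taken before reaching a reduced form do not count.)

D = 4056, ⌊√D⌋ = 63
descent: ρ → (26,52,-13)  [lands on river]
river: ρ → (-13,52,26)
ρ-cycle length = 2 (tail of 1 descent step not counted)

2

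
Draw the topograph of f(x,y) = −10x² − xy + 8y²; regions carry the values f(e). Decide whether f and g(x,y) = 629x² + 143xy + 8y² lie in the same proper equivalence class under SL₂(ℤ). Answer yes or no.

D₁ = 321, D₂ = 321
river cycle of f (length 4): (8, 17, -1), (-1, 17, 8), (8, 15, -3), (-3, 15, 8)
river cycle of g (length 4): (8, 17, -1), (-1, 17, 8), (8, 15, -3), (-3, 15, 8)
cycles coincide ⇒ equivalent

yes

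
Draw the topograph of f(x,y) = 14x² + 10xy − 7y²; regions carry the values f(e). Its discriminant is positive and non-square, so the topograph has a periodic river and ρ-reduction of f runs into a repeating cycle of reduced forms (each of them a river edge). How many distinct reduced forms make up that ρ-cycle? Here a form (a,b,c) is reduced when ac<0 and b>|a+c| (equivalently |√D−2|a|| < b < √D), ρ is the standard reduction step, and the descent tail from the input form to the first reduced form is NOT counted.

D = 492, ⌊√D⌋ = 22
river: ρ → (-7,18,6)
river: ρ → (6,18,-7)
river: ρ → (-7,10,14)
river: ρ → (14,18,-3)
river: ρ → (-3,18,14)
river: ρ → (14,10,-7)
ρ-cycle length = 6 (tail of 0 descent steps not counted)

6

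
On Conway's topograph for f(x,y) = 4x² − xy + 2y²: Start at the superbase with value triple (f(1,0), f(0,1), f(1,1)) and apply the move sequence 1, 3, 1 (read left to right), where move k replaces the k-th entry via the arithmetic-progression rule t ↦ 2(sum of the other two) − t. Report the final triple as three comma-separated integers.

start (4,2,5) = (f(1,0),f(0,1),f(1,1))
replace slot 1: 2·(2+5) − 4 = 10 → (10,2,5)
replace slot 3: 2·(10+2) − 5 = 19 → (10,2,19)
replace slot 1: 2·(2+19) − 10 = 32 → (32,2,19)

32,2,19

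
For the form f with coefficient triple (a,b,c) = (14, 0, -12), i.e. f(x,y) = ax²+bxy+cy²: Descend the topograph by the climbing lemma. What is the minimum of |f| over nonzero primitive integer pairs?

descent: ρ → (-12,24,2)  [lands on river]
river: ρ → (2,24,-12)
closes: descent 1, river 2
min |a| on river = 2

2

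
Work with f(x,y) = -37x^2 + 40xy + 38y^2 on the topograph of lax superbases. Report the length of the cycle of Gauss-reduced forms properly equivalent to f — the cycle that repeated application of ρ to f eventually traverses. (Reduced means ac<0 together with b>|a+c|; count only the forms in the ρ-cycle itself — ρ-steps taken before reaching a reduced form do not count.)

D = 7224, ⌊√D⌋ = 84
river: ρ → (38,36,-39)
river: ρ → (-39,42,35)
river: ρ → (35,28,-46)
river: ρ → (-46,64,17)
river: ρ → (17,72,-30)
river: ρ → (-30,48,41)
river: ρ → (41,34,-37)
river: ρ → (-37,40,38)
ρ-cycle length = 8 (tail of 0 descent steps not counted)

8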